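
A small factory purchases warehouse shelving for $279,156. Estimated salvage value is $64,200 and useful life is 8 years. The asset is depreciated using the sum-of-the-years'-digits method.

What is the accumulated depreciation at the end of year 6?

$197,043

Depreciable base = $279,156 − $64,200 = $214,956.
Sum of the years' digits = 8+7+6+5+4+3+2+1 = 36.
Year 1: $214,956 × 8/36 = $47,768. Book value $231,388.
Year 2: $214,956 × 7/36 = $41,797. Book value $189,591.
Year 3: $214,956 × 6/36 = $35,826. Book value $153,765.
Year 4: $214,956 × 5/36 = $29,855. Book value $123,910.
Year 5: $214,956 × 4/36 = $23,884. Book value $100,026.
Year 6: $214,956 × 3/36 = $17,913. Book value $82,113.
Accumulated through year 6 = $279,156 − $82,113 = $197,043.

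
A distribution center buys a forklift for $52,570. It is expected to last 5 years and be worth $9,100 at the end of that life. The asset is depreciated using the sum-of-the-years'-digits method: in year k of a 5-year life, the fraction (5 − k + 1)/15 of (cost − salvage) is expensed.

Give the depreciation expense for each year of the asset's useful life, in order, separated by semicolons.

$14,490; $11,592; $8,694; $5,796; $2,898

Depreciable base = $52,570 − $9,100 = $43,470.
Sum of the years' digits = 5+4+3+2+1 = 15.
Year 1: $43,470 × 5/15 = $14,490. Book value $38,080.
Year 2: $43,470 × 4/15 = $11,592. Book value $26,488.
Year 3: $43,470 × 3/15 = $8,694. Book value $17,794.
Year 4: $43,470 × 2/15 = $5,796. Book value $11,998.
Year 5: $43,470 × 1/15 = $2,898. Book value $9,100.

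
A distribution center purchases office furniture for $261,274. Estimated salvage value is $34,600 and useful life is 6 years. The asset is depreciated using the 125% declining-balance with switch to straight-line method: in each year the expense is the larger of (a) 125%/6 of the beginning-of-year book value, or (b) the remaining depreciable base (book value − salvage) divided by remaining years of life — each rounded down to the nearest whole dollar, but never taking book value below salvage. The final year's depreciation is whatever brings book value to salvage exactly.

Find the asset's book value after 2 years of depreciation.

$163,750

Depreciable base = $261,274 − $34,600 = $226,674.
Year 1: DB = ⌊$261,274 × 125%/6⌋ = $54,432; SL = ⌊$226,674/6⌋ = $37,779 → take DB $54,432. Book value $206,842.
Year 2: DB = ⌊$206,842 × 125%/6⌋ = $43,092; SL = ⌊$172,242/5⌋ = $34,448 → take DB $43,092. Book value $163,750.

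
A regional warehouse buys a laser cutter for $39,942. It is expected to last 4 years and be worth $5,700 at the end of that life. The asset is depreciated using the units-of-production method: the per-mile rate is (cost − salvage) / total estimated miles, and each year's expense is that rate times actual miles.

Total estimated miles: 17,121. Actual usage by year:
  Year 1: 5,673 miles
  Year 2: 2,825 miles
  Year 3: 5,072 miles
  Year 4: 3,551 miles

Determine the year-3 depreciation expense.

Depreciable base = $39,942 − $5,700 = $34,242.
Rate = $34,242 / 17,121 miles = $2 per mile.
Year 1: 5,673 × $2 = $11,346. Book value $28,596.
Year 2: 2,825 × $2 = $5,650. Book value $22,946.
Year 3: 5,072 × $2 = $10,144. Book value $12,802.

$10,144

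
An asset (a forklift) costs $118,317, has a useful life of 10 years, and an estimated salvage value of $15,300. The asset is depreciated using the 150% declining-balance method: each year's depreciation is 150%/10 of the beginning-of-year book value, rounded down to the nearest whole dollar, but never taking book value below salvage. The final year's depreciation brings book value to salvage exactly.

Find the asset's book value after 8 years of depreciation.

$32,243

Depreciable base = $118,317 − $15,300 = $103,017.
Year 1: ⌊$118,317 × 150%/10⌋ = $17,747. Book value $100,570.
Year 2: ⌊$100,570 × 150%/10⌋ = $15,085. Book value $85,485.
Year 3: ⌊$85,485 × 150%/10⌋ = $12,822. Book value $72,663.
Year 4: ⌊$72,663 × 150%/10⌋ = $10,899. Book value $61,764.
Year 5: ⌊$61,764 × 150%/10⌋ = $9,264. Book value $52,500.
Year 6: ⌊$52,500 × 150%/10⌋ = $7,875. Book value $44,625.
Year 7: ⌊$44,625 × 150%/10⌋ = $6,693. Book value $37,932.
Year 8: ⌊$37,932 × 150%/10⌋ = $5,689. Book value $32,243.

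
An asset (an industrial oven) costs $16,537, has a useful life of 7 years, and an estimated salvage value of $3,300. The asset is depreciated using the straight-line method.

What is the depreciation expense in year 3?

Depreciable base = $16,537 − $3,300 = $13,237.
Annual expense = $13,237 / 7 = $1,891.

$1,891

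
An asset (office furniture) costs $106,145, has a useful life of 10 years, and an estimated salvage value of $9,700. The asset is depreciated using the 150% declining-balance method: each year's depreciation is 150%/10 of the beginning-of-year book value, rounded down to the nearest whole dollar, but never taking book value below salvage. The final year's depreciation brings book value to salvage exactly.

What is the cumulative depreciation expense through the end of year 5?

Depreciable base = $106,145 − $9,700 = $96,445.
Year 1: ⌊$106,145 × 150%/10⌋ = $15,921. Book value $90,224.
Year 2: ⌊$90,224 × 150%/10⌋ = $13,533. Book value $76,691.
Year 3: ⌊$76,691 × 150%/10⌋ = $11,503. Book value $65,188.
Year 4: ⌊$65,188 × 150%/10⌋ = $9,778. Book value $55,410.
Year 5: ⌊$55,410 × 150%/10⌋ = $8,311. Book value $47,099.
Accumulated through year 5 = $106,145 − $47,099 = $59,046.

$59,046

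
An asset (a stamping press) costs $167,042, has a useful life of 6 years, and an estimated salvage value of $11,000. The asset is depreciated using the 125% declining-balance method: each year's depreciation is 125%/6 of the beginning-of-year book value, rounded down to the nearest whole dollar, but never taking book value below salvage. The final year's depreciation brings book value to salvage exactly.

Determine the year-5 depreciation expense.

Depreciable base = $167,042 − $11,000 = $156,042.
Year 1: ⌊$167,042 × 125%/6⌋ = $34,800. Book value $132,242.
Year 2: ⌊$132,242 × 125%/6⌋ = $27,550. Book value $104,692.
Year 3: ⌊$104,692 × 125%/6⌋ = $21,810. Book value $82,882.
Year 4: ⌊$82,882 × 125%/6⌋ = $17,267. Book value $65,615.
Year 5: ⌊$65,615 × 125%/6⌋ = $13,669. Book value $51,946.

$13,669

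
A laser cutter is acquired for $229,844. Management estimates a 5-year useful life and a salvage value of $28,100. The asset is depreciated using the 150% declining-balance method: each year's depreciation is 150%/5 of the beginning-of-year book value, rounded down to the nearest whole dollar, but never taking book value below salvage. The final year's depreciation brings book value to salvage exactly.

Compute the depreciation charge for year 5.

Depreciable base = $229,844 − $28,100 = $201,744.
Year 1: ⌊$229,844 × 150%/5⌋ = $68,953. Book value $160,891.
Year 2: ⌊$160,891 × 150%/5⌋ = $48,267. Book value $112,624.
Year 3: ⌊$112,624 × 150%/5⌋ = $33,787. Book value $78,837.
Year 4: ⌊$78,837 × 150%/5⌋ = $23,651. Book value $55,186.
Year 5 (final): $55,186 − $28,100 = $27,086. Book value $28,100.

$27,086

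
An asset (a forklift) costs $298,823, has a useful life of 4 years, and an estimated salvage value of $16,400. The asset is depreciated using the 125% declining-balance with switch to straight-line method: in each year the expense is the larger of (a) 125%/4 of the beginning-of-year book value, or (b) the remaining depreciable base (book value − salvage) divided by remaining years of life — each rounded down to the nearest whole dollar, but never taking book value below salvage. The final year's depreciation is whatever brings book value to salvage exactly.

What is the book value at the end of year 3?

Depreciable base = $298,823 − $16,400 = $282,423.
Year 1: DB = ⌊$298,823 × 125%/4⌋ = $93,382; SL = ⌊$282,423/4⌋ = $70,605 → take DB $93,382. Book value $205,441.
Year 2: DB = ⌊$205,441 × 125%/4⌋ = $64,200; SL = ⌊$189,041/3⌋ = $63,013 → take DB $64,200. Book value $141,241.
Year 3: DB = ⌊$141,241 × 125%/4⌋ = $44,137; SL = ⌊$124,841/2⌋ = $62,420 → take SL $62,420. Book value $78,821.

$78,821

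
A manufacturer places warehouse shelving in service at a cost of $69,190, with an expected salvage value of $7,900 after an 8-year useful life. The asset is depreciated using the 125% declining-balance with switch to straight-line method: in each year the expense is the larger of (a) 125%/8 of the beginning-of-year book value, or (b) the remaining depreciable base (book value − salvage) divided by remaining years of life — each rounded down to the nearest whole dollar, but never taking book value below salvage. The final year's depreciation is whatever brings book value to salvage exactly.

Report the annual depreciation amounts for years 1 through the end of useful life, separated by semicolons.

Depreciable base = $69,190 − $7,900 = $61,290.
Year 1: DB = ⌊$69,190 × 125%/8⌋ = $10,810; SL = ⌊$61,290/8⌋ = $7,661 → take DB $10,810. Book value $58,380.
Year 2: DB = ⌊$58,380 × 125%/8⌋ = $9,121; SL = ⌊$50,480/7⌋ = $7,211 → take DB $9,121. Book value $49,259.
Year 3: DB = ⌊$49,259 × 125%/8⌋ = $7,696; SL = ⌊$41,359/6⌋ = $6,893 → take DB $7,696. Book value $41,563.
Year 4: DB = ⌊$41,563 × 125%/8⌋ = $6,494; SL = ⌊$33,663/5⌋ = $6,732 → take SL $6,732. Book value $34,831.
Year 5: DB = ⌊$34,831 × 125%/8⌋ = $5,442; SL = ⌊$26,931/4⌋ = $6,732 → take SL $6,732. Book value $28,099.
Year 6: DB = ⌊$28,099 × 125%/8⌋ = $4,390; SL = ⌊$20,199/3⌋ = $6,733 → take SL $6,733. Book value $21,366.
Year 7: DB = ⌊$21,366 × 125%/8⌋ = $3,338; SL = ⌊$13,466/2⌋ = $6,733 → take SL $6,733. Book value $14,633.
Year 8 (final): $14,633 − $7,900 = $6,733. Book value $7,900.

$10,810; $9,121; $7,696; $6,732; $6,732; $6,733; $6,733; $6,733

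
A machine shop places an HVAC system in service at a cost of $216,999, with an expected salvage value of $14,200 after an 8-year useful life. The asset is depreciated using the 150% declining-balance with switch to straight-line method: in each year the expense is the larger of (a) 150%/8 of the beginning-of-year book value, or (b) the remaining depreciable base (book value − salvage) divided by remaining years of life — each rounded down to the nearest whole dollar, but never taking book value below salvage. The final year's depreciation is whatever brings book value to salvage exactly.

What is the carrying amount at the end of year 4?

Depreciable base = $216,999 − $14,200 = $202,799.
Year 1: DB = ⌊$216,999 × 150%/8⌋ = $40,687; SL = ⌊$202,799/8⌋ = $25,349 → take DB $40,687. Book value $176,312.
Year 2: DB = ⌊$176,312 × 150%/8⌋ = $33,058; SL = ⌊$162,112/7⌋ = $23,158 → take DB $33,058. Book value $143,254.
Year 3: DB = ⌊$143,254 × 150%/8⌋ = $26,860; SL = ⌊$129,054/6⌋ = $21,509 → take DB $26,860. Book value $116,394.
Year 4: DB = ⌊$116,394 × 150%/8⌋ = $21,823; SL = ⌊$102,194/5⌋ = $20,438 → take DB $21,823. Book value $94,571.

$94,571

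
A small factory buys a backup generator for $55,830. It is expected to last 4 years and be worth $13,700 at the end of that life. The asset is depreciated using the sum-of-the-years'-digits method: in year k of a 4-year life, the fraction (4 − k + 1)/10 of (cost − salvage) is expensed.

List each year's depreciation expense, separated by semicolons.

$16,852; $12,639; $8,426; $4,213

Depreciable base = $55,830 − $13,700 = $42,130.
Sum of the years' digits = 4+3+2+1 = 10.
Year 1: $42,130 × 4/10 = $16,852. Book value $38,978.
Year 2: $42,130 × 3/10 = $12,639. Book value $26,339.
Year 3: $42,130 × 2/10 = $8,426. Book value $17,913.
Year 4: $42,130 × 1/10 = $4,213. Book value $13,700.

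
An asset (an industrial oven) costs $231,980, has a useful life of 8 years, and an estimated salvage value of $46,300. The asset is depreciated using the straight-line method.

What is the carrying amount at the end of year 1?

$208,770

Depreciable base = $231,980 − $46,300 = $185,680.
Annual expense = $185,680 / 8 = $23,210.
End of year 1: book value $208,770.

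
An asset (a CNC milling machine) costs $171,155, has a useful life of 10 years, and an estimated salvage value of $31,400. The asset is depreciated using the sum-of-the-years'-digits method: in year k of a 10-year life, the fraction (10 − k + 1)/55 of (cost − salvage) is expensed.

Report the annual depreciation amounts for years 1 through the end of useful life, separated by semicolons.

Depreciable base = $171,155 − $31,400 = $139,755.
Sum of the years' digits = 10+9+8+7+6+5+4+3+2+1 = 55.
Year 1: $139,755 × 10/55 = $25,410. Book value $145,745.
Year 2: $139,755 × 9/55 = $22,869. Book value $122,876.
Year 3: $139,755 × 8/55 = $20,328. Book value $102,548.
Year 4: $139,755 × 7/55 = $17,787. Book value $84,761.
Year 5: $139,755 × 6/55 = $15,246. Book value $69,515.
Year 6: $139,755 × 5/55 = $12,705. Book value $56,810.
Year 7: $139,755 × 4/55 = $10,164. Book value $46,646.
Year 8: $139,755 × 3/55 = $7,623. Book value $39,023.
Year 9: $139,755 × 2/55 = $5,082. Book value $33,941.
Year 10: $139,755 × 1/55 = $2,541. Book value $31,400.

$25,410; $22,869; $20,328; $17,787; $15,246; $12,705; $10,164; $7,623; $5,082; $2,541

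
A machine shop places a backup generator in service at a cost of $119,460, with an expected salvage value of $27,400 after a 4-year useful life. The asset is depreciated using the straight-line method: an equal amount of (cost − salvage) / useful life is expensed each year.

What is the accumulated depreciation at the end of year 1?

Depreciable base = $119,460 − $27,400 = $92,060.
Annual expense = $92,060 / 4 = $23,015.
End of year 1: book value $96,445.
Accumulated through year 1 = $119,460 − $96,445 = $23,015.

$23,015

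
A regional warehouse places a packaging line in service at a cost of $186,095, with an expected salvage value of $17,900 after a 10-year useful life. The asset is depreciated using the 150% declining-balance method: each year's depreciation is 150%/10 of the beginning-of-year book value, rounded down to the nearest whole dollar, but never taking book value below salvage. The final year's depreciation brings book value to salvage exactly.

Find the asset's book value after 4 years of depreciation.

$97,144

Depreciable base = $186,095 − $17,900 = $168,195.
Year 1: ⌊$186,095 × 150%/10⌋ = $27,914. Book value $158,181.
Year 2: ⌊$158,181 × 150%/10⌋ = $23,727. Book value $134,454.
Year 3: ⌊$134,454 × 150%/10⌋ = $20,168. Book value $114,286.
Year 4: ⌊$114,286 × 150%/10⌋ = $17,142. Book value $97,144.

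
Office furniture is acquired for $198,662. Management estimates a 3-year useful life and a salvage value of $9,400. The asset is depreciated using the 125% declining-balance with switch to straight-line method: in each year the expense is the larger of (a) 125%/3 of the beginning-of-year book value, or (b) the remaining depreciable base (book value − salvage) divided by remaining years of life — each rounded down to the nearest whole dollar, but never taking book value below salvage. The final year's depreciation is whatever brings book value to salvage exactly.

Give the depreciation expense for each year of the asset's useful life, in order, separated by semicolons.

$82,775; $53,243; $53,244

Depreciable base = $198,662 − $9,400 = $189,262.
Year 1: DB = ⌊$198,662 × 125%/3⌋ = $82,775; SL = ⌊$189,262/3⌋ = $63,087 → take DB $82,775. Book value $115,887.
Year 2: DB = ⌊$115,887 × 125%/3⌋ = $48,286; SL = ⌊$106,487/2⌋ = $53,243 → take SL $53,243. Book value $62,644.
Year 3 (final): $62,644 − $9,400 = $53,244. Book value $9,400.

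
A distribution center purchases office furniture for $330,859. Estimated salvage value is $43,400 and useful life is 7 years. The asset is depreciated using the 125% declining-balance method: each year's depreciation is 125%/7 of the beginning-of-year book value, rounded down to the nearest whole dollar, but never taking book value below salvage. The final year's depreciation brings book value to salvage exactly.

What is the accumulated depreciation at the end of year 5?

Depreciable base = $330,859 − $43,400 = $287,459.
Year 1: ⌊$330,859 × 125%/7⌋ = $59,081. Book value $271,778.
Year 2: ⌊$271,778 × 125%/7⌋ = $48,531. Book value $223,247.
Year 3: ⌊$223,247 × 125%/7⌋ = $39,865. Book value $183,382.
Year 4: ⌊$183,382 × 125%/7⌋ = $32,746. Book value $150,636.
Year 5: ⌊$150,636 × 125%/7⌋ = $26,899. Book value $123,737.
Accumulated through year 5 = $330,859 − $123,737 = $207,122.

$207,122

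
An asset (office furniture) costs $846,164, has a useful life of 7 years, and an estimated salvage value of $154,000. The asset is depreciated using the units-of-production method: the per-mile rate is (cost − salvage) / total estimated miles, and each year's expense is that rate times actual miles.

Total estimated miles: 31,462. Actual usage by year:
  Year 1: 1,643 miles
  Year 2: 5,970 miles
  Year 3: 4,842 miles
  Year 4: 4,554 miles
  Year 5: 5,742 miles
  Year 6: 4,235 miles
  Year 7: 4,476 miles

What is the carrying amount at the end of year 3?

Depreciable base = $846,164 − $154,000 = $692,164.
Rate = $692,164 / 31,462 miles = $22 per mile.
Year 1: 1,643 × $22 = $36,146. Book value $810,018.
Year 2: 5,970 × $22 = $131,340. Book value $678,678.
Year 3: 4,842 × $22 = $106,524. Book value $572,154.

$572,154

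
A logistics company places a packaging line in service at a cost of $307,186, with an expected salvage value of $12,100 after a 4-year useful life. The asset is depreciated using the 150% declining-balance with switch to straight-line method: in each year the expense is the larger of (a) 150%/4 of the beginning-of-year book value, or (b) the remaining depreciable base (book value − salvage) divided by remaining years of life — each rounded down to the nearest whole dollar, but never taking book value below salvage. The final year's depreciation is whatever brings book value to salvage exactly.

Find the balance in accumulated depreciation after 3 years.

$241,138

Depreciable base = $307,186 − $12,100 = $295,086.
Year 1: DB = ⌊$307,186 × 150%/4⌋ = $115,194; SL = ⌊$295,086/4⌋ = $73,771 → take DB $115,194. Book value $191,992.
Year 2: DB = ⌊$191,992 × 150%/4⌋ = $71,997; SL = ⌊$179,892/3⌋ = $59,964 → take DB $71,997. Book value $119,995.
Year 3: DB = ⌊$119,995 × 150%/4⌋ = $44,998; SL = ⌊$107,895/2⌋ = $53,947 → take SL $53,947. Book value $66,048.
Accumulated through year 3 = $307,186 − $66,048 = $241,138.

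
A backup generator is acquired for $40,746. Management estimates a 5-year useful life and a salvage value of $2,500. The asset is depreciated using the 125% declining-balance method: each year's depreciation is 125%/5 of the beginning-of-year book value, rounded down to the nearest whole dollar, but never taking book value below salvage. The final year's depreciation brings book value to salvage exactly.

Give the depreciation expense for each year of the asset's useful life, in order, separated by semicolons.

$10,186; $7,640; $5,730; $4,297; $10,393

Depreciable base = $40,746 − $2,500 = $38,246.
Year 1: ⌊$40,746 × 125%/5⌋ = $10,186. Book value $30,560.
Year 2: ⌊$30,560 × 125%/5⌋ = $7,640. Book value $22,920.
Year 3: ⌊$22,920 × 125%/5⌋ = $5,730. Book value $17,190.
Year 4: ⌊$17,190 × 125%/5⌋ = $4,297. Book value $12,893.
Year 5 (final): $12,893 − $2,500 = $10,393. Book value $2,500.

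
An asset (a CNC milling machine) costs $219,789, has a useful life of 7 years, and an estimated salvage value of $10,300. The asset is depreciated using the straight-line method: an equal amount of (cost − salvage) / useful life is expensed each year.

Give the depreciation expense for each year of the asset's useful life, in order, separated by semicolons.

$29,927; $29,927; $29,927; $29,927; $29,927; $29,927; $29,927

Depreciable base = $219,789 − $10,300 = $209,489.
Annual expense = $209,489 / 7 = $29,927.
End of year 1: book value $189,862.
End of year 2: book value $159,935.
End of year 3: book value $130,008.
End of year 4: book value $100,081.
End of year 5: book value $70,154.
End of year 6: book value $40,227.
End of year 7: book value $10,300.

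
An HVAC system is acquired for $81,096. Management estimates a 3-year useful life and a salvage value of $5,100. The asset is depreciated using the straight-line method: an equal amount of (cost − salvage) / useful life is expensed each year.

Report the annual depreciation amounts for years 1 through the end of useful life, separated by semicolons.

Depreciable base = $81,096 − $5,100 = $75,996.
Annual expense = $75,996 / 3 = $25,332.
End of year 1: book value $55,764.
End of year 2: book value $30,432.
End of year 3: book value $5,100.

$25,332; $25,332; $25,332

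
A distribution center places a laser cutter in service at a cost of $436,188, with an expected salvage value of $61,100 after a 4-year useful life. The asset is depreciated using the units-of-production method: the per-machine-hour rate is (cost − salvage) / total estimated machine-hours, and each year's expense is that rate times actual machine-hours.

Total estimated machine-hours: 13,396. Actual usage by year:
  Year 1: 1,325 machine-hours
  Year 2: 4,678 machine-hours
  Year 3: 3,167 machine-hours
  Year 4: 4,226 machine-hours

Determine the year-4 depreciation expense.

$118,328

Depreciable base = $436,188 − $61,100 = $375,088.
Rate = $375,088 / 13,396 machine-hours = $28 per machine-hour.
Year 1: 1,325 × $28 = $37,100. Book value $399,088.
Year 2: 4,678 × $28 = $130,984. Book value $268,104.
Year 3: 3,167 × $28 = $88,676. Book value $179,428.
Year 4: 4,226 × $28 = $118,328. Book value $61,100.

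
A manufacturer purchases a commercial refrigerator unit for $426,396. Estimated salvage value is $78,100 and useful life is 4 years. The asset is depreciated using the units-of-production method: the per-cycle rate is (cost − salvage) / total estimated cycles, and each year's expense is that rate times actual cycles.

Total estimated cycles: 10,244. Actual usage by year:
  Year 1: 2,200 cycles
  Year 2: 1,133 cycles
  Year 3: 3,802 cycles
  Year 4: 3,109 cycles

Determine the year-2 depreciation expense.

Depreciable base = $426,396 − $78,100 = $348,296.
Rate = $348,296 / 10,244 cycles = $34 per cycle.
Year 1: 2,200 × $34 = $74,800. Book value $351,596.
Year 2: 1,133 × $34 = $38,522. Book value $313,074.

$38,522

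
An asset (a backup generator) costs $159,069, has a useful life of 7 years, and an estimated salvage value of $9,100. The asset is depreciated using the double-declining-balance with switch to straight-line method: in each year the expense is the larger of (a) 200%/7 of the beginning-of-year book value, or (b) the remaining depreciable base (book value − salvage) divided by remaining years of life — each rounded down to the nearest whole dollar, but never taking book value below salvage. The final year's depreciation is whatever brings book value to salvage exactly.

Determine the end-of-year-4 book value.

Depreciable base = $159,069 − $9,100 = $149,969.
Year 1: DB = ⌊$159,069 × 200%/7⌋ = $45,448; SL = ⌊$149,969/7⌋ = $21,424 → take DB $45,448. Book value $113,621.
Year 2: DB = ⌊$113,621 × 200%/7⌋ = $32,463; SL = ⌊$104,521/6⌋ = $17,420 → take DB $32,463. Book value $81,158.
Year 3: DB = ⌊$81,158 × 200%/7⌋ = $23,188; SL = ⌊$72,058/5⌋ = $14,411 → take DB $23,188. Book value $57,970.
Year 4: DB = ⌊$57,970 × 200%/7⌋ = $16,562; SL = ⌊$48,870/4⌋ = $12,217 → take DB $16,562. Book value $41,408.

$41,408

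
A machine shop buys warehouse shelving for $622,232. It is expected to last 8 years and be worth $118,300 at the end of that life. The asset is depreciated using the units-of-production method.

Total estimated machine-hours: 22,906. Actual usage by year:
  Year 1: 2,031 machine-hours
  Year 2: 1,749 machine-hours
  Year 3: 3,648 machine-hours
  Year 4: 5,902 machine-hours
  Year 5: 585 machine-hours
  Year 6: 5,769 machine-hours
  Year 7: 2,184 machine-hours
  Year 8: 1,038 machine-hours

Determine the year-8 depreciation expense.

$22,836

Depreciable base = $622,232 − $118,300 = $503,932.
Rate = $503,932 / 22,906 machine-hours = $22 per machine-hour.
Year 1: 2,031 × $22 = $44,682. Book value $577,550.
Year 2: 1,749 × $22 = $38,478. Book value $539,072.
Year 3: 3,648 × $22 = $80,256. Book value $458,816.
Year 4: 5,902 × $22 = $129,844. Book value $328,972.
Year 5: 585 × $22 = $12,870. Book value $316,102.
Year 6: 5,769 × $22 = $126,918. Book value $189,184.
Year 7: 2,184 × $22 = $48,048. Book value $141,136.
Year 8: 1,038 × $22 = $22,836. Book value $118,300.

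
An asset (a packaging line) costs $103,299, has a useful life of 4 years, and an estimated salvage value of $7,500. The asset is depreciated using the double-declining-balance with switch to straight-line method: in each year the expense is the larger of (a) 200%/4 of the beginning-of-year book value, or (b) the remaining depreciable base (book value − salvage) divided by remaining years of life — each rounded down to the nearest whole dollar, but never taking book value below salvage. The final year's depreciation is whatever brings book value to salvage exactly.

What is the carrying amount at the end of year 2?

Depreciable base = $103,299 − $7,500 = $95,799.
Year 1: DB = ⌊$103,299 × 200%/4⌋ = $51,649; SL = ⌊$95,799/4⌋ = $23,949 → take DB $51,649. Book value $51,650.
Year 2: DB = ⌊$51,650 × 200%/4⌋ = $25,825; SL = ⌊$44,150/3⌋ = $14,716 → take DB $25,825. Book value $25,825.

$25,825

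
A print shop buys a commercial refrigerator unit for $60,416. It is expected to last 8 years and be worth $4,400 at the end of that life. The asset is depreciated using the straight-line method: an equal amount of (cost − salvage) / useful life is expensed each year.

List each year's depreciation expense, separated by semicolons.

Depreciable base = $60,416 − $4,400 = $56,016.
Annual expense = $56,016 / 8 = $7,002.
End of year 1: book value $53,414.
End of year 2: book value $46,412.
End of year 3: book value $39,410.
End of year 4: book value $32,408.
End of year 5: book value $25,406.
End of year 6: book value $18,404.
End of year 7: book value $11,402.
End of year 8: book value $4,400.

$7,002; $7,002; $7,002; $7,002; $7,002; $7,002; $7,002; $7,002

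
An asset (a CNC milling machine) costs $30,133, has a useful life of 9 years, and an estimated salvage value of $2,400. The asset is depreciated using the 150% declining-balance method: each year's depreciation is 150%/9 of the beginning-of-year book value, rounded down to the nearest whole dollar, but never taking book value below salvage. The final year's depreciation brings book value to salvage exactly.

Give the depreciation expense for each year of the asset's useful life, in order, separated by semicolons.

$5,022; $4,185; $3,487; $2,906; $2,422; $2,018; $1,682; $1,401; $4,610

Depreciable base = $30,133 − $2,400 = $27,733.
Year 1: ⌊$30,133 × 150%/9⌋ = $5,022. Book value $25,111.
Year 2: ⌊$25,111 × 150%/9⌋ = $4,185. Book value $20,926.
Year 3: ⌊$20,926 × 150%/9⌋ = $3,487. Book value $17,439.
Year 4: ⌊$17,439 × 150%/9⌋ = $2,906. Book value $14,533.
Year 5: ⌊$14,533 × 150%/9⌋ = $2,422. Book value $12,111.
Year 6: ⌊$12,111 × 150%/9⌋ = $2,018. Book value $10,093.
Year 7: ⌊$10,093 × 150%/9⌋ = $1,682. Book value $8,411.
Year 8: ⌊$8,411 × 150%/9⌋ = $1,401. Book value $7,010.
Year 9 (final): $7,010 − $2,400 = $4,610. Book value $2,400.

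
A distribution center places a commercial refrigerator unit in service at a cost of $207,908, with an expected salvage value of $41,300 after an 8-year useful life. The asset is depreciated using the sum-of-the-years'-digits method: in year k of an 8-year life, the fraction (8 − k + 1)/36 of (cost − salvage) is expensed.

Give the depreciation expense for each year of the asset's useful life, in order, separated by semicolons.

$37,024; $32,396; $27,768; $23,140; $18,512; $13,884; $9,256; $4,628

Depreciable base = $207,908 − $41,300 = $166,608.
Sum of the years' digits = 8+7+6+5+4+3+2+1 = 36.
Year 1: $166,608 × 8/36 = $37,024. Book value $170,884.
Year 2: $166,608 × 7/36 = $32,396. Book value $138,488.
Year 3: $166,608 × 6/36 = $27,768. Book value $110,720.
Year 4: $166,608 × 5/36 = $23,140. Book value $87,580.
Year 5: $166,608 × 4/36 = $18,512. Book value $69,068.
Year 6: $166,608 × 3/36 = $13,884. Book value $55,184.
Year 7: $166,608 × 2/36 = $9,256. Book value $45,928.
Year 8: $166,608 × 1/36 = $4,628. Book value $41,300.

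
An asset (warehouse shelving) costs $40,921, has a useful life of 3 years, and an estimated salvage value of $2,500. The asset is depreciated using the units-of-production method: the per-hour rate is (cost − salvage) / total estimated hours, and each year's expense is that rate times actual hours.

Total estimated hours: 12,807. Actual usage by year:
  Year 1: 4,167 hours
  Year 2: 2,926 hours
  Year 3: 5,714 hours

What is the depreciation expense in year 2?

Depreciable base = $40,921 − $2,500 = $38,421.
Rate = $38,421 / 12,807 hours = $3 per hour.
Year 1: 4,167 × $3 = $12,501. Book value $28,420.
Year 2: 2,926 × $3 = $8,778. Book value $19,642.

$8,778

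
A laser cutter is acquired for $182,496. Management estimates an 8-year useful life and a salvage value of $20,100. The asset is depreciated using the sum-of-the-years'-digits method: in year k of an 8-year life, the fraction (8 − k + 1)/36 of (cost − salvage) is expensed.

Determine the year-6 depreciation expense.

Depreciable base = $182,496 − $20,100 = $162,396.
Sum of the years' digits = 8+7+6+5+4+3+2+1 = 36.
Year 1: $162,396 × 8/36 = $36,088. Book value $146,408.
Year 2: $162,396 × 7/36 = $31,577. Book value $114,831.
Year 3: $162,396 × 6/36 = $27,066. Book value $87,765.
Year 4: $162,396 × 5/36 = $22,555. Book value $65,210.
Year 5: $162,396 × 4/36 = $18,044. Book value $47,166.
Year 6: $162,396 × 3/36 = $13,533. Book value $33,633.

$13,533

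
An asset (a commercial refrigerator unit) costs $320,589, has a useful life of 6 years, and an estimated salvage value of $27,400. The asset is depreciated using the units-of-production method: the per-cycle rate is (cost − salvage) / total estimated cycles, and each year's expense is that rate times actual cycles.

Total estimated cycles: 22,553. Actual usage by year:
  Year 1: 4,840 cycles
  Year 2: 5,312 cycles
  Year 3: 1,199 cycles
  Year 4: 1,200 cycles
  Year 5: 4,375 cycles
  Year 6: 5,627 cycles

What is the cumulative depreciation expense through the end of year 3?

Depreciable base = $320,589 − $27,400 = $293,189.
Rate = $293,189 / 22,553 cycles = $13 per cycle.
Year 1: 4,840 × $13 = $62,920. Book value $257,669.
Year 2: 5,312 × $13 = $69,056. Book value $188,613.
Year 3: 1,199 × $13 = $15,587. Book value $173,026.
Accumulated through year 3 = $320,589 − $173,026 = $147,563.

$147,563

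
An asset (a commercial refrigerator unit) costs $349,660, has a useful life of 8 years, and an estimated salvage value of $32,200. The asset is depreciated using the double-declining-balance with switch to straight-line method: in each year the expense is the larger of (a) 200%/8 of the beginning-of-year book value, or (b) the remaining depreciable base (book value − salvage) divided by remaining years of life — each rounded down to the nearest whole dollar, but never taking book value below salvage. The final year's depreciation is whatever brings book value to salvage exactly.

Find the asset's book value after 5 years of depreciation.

$82,977

Depreciable base = $349,660 − $32,200 = $317,460.
Year 1: DB = ⌊$349,660 × 200%/8⌋ = $87,415; SL = ⌊$317,460/8⌋ = $39,682 → take DB $87,415. Book value $262,245.
Year 2: DB = ⌊$262,245 × 200%/8⌋ = $65,561; SL = ⌊$230,045/7⌋ = $32,863 → take DB $65,561. Book value $196,684.
Year 3: DB = ⌊$196,684 × 200%/8⌋ = $49,171; SL = ⌊$164,484/6⌋ = $27,414 → take DB $49,171. Book value $147,513.
Year 4: DB = ⌊$147,513 × 200%/8⌋ = $36,878; SL = ⌊$115,313/5⌋ = $23,062 → take DB $36,878. Book value $110,635.
Year 5: DB = ⌊$110,635 × 200%/8⌋ = $27,658; SL = ⌊$78,435/4⌋ = $19,608 → take DB $27,658. Book value $82,977.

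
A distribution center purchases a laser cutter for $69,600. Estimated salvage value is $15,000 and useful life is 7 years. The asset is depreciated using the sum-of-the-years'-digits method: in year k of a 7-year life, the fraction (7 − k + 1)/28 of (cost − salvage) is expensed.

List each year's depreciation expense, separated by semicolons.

$13,650; $11,700; $9,750; $7,800; $5,850; $3,900; $1,950

Depreciable base = $69,600 − $15,000 = $54,600.
Sum of the years' digits = 7+6+5+4+3+2+1 = 28.
Year 1: $54,600 × 7/28 = $13,650. Book value $55,950.
Year 2: $54,600 × 6/28 = $11,700. Book value $44,250.
Year 3: $54,600 × 5/28 = $9,750. Book value $34,500.
Year 4: $54,600 × 4/28 = $7,800. Book value $26,700.
Year 5: $54,600 × 3/28 = $5,850. Book value $20,850.
Year 6: $54,600 × 2/28 = $3,900. Book value $16,950.
Year 7: $54,600 × 1/28 = $1,950. Book value $15,000.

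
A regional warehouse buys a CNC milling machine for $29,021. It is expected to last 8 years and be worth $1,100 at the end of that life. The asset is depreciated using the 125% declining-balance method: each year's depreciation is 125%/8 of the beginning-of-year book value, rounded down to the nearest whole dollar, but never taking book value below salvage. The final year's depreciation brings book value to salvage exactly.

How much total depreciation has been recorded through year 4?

$14,311

Depreciable base = $29,021 − $1,100 = $27,921.
Year 1: ⌊$29,021 × 125%/8⌋ = $4,534. Book value $24,487.
Year 2: ⌊$24,487 × 125%/8⌋ = $3,826. Book value $20,661.
Year 3: ⌊$20,661 × 125%/8⌋ = $3,228. Book value $17,433.
Year 4: ⌊$17,433 × 125%/8⌋ = $2,723. Book value $14,710.
Accumulated through year 4 = $29,021 − $14,710 = $14,311.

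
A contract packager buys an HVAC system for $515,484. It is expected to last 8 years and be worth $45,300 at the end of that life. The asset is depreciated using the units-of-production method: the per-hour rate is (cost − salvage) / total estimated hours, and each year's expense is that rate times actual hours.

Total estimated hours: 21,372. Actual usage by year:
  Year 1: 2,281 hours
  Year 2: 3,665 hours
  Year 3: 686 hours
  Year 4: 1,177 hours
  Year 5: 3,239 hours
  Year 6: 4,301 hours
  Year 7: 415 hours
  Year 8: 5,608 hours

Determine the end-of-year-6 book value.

Depreciable base = $515,484 − $45,300 = $470,184.
Rate = $470,184 / 21,372 hours = $22 per hour.
Year 1: 2,281 × $22 = $50,182. Book value $465,302.
Year 2: 3,665 × $22 = $80,630. Book value $384,672.
Year 3: 686 × $22 = $15,092. Book value $369,580.
Year 4: 1,177 × $22 = $25,894. Book value $343,686.
Year 5: 3,239 × $22 = $71,258. Book value $272,428.
Year 6: 4,301 × $22 = $94,622. Book value $177,806.

$177,806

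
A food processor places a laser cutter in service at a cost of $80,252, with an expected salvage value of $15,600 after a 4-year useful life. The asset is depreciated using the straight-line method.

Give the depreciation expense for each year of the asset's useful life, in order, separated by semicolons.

$16,163; $16,163; $16,163; $16,163

Depreciable base = $80,252 − $15,600 = $64,652.
Annual expense = $64,652 / 4 = $16,163.
End of year 1: book value $64,089.
End of year 2: book value $47,926.
End of year 3: book value $31,763.
End of year 4: book value $15,600.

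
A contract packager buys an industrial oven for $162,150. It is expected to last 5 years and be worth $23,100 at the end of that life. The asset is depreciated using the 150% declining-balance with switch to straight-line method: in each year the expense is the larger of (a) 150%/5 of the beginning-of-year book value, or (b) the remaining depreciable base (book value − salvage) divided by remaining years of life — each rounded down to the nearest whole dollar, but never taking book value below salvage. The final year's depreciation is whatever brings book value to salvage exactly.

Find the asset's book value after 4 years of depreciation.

Depreciable base = $162,150 − $23,100 = $139,050.
Year 1: DB = ⌊$162,150 × 150%/5⌋ = $48,645; SL = ⌊$139,050/5⌋ = $27,810 → take DB $48,645. Book value $113,505.
Year 2: DB = ⌊$113,505 × 150%/5⌋ = $34,051; SL = ⌊$90,405/4⌋ = $22,601 → take DB $34,051. Book value $79,454.
Year 3: DB = ⌊$79,454 × 150%/5⌋ = $23,836; SL = ⌊$56,354/3⌋ = $18,784 → take DB $23,836. Book value $55,618.
Year 4: DB = ⌊$55,618 × 150%/5⌋ = $16,685; SL = ⌊$32,518/2⌋ = $16,259 → take DB $16,685. Book value $38,933.

$38,933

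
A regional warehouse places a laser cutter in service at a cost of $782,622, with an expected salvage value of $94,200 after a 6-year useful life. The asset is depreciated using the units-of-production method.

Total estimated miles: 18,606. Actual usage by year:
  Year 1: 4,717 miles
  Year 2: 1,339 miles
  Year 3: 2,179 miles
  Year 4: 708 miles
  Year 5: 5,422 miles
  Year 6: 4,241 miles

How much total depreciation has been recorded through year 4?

$330,891

Depreciable base = $782,622 − $94,200 = $688,422.
Rate = $688,422 / 18,606 miles = $37 per mile.
Year 1: 4,717 × $37 = $174,529. Book value $608,093.
Year 2: 1,339 × $37 = $49,543. Book value $558,550.
Year 3: 2,179 × $37 = $80,623. Book value $477,927.
Year 4: 708 × $37 = $26,196. Book value $451,731.
Accumulated through year 4 = $782,622 − $451,731 = $330,891.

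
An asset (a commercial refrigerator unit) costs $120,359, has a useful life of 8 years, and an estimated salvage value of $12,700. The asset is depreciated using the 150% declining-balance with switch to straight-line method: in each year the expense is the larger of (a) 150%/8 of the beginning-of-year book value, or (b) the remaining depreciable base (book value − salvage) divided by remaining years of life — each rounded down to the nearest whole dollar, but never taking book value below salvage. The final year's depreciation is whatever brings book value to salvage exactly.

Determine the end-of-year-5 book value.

$42,516

Depreciable base = $120,359 − $12,700 = $107,659.
Year 1: DB = ⌊$120,359 × 150%/8⌋ = $22,567; SL = ⌊$107,659/8⌋ = $13,457 → take DB $22,567. Book value $97,792.
Year 2: DB = ⌊$97,792 × 150%/8⌋ = $18,336; SL = ⌊$85,092/7⌋ = $12,156 → take DB $18,336. Book value $79,456.
Year 3: DB = ⌊$79,456 × 150%/8⌋ = $14,898; SL = ⌊$66,756/6⌋ = $11,126 → take DB $14,898. Book value $64,558.
Year 4: DB = ⌊$64,558 × 150%/8⌋ = $12,104; SL = ⌊$51,858/5⌋ = $10,371 → take DB $12,104. Book value $52,454.
Year 5: DB = ⌊$52,454 × 150%/8⌋ = $9,835; SL = ⌊$39,754/4⌋ = $9,938 → take SL $9,938. Book value $42,516.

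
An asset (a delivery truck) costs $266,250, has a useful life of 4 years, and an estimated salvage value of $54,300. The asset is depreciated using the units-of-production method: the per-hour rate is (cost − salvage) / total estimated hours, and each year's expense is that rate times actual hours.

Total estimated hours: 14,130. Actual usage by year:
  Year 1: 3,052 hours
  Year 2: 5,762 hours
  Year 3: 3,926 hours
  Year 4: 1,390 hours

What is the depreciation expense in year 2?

Depreciable base = $266,250 − $54,300 = $211,950.
Rate = $211,950 / 14,130 hours = $15 per hour.
Year 1: 3,052 × $15 = $45,780. Book value $220,470.
Year 2: 5,762 × $15 = $86,430. Book value $134,040.

$86,430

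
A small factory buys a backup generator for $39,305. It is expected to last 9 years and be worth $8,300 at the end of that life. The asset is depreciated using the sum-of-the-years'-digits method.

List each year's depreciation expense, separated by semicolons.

$6,201; $5,512; $4,823; $4,134; $3,445; $2,756; $2,067; $1,378; $689

Depreciable base = $39,305 − $8,300 = $31,005.
Sum of the years' digits = 9+8+7+6+5+4+3+2+1 = 45.
Year 1: $31,005 × 9/45 = $6,201. Book value $33,104.
Year 2: $31,005 × 8/45 = $5,512. Book value $27,592.
Year 3: $31,005 × 7/45 = $4,823. Book value $22,769.
Year 4: $31,005 × 6/45 = $4,134. Book value $18,635.
Year 5: $31,005 × 5/45 = $3,445. Book value $15,190.
Year 6: $31,005 × 4/45 = $2,756. Book value $12,434.
Year 7: $31,005 × 3/45 = $2,067. Book value $10,367.
Year 8: $31,005 × 2/45 = $1,378. Book value $8,989.
Year 9: $31,005 × 1/45 = $689. Book value $8,300.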